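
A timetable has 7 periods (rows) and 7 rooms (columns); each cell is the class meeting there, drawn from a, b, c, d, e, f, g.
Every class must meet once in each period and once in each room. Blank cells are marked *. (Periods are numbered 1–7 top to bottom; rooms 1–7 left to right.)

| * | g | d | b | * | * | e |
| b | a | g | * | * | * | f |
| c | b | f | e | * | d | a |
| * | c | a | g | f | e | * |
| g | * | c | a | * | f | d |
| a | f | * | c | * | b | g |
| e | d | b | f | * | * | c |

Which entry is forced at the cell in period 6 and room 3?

e

Period 6 already has {a, b, c, f, g} and room 3 already has {a, b, c, d, f, g}, so period 6, room 3 must be e.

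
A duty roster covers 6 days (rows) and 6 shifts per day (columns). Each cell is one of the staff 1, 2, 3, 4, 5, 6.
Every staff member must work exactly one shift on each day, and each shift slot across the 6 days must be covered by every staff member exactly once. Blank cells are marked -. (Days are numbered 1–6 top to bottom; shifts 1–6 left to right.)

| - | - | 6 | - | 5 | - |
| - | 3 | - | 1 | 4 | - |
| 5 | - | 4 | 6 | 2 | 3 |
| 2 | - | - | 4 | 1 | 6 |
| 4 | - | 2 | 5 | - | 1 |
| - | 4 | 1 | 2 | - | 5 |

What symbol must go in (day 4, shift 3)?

Day 1, shift 4: day 1 has {5, 6} and shift 4 has {1, 2, 4, 5, 6}, leaving only 3.
Day 1, shift 1: day 1 has {3, 5, 6} and shift 1 has {2, 4, 5}, leaving only 1.
Day 1, shift 2: day 1 has {1, 3, 5, 6} and shift 2 has {3, 4}, leaving only 2.
Day 1, shift 6: day 1 has {1, 2, 3, 5, 6} and shift 6 has {1, 3, 5, 6}, leaving only 4.
Day 2, shift 1: day 2 has {1, 3, 4} and shift 1 has {1, 2, 4, 5}, leaving only 6.
Day 2, shift 3: day 2 has {1, 3, 4, 6} and shift 3 has {1, 2, 4, 6}, leaving only 5.
Day 4 already has {1, 2, 4, 6} and shift 3 already has {1, 2, 4, 5, 6}, so day 4, shift 3 must be 3.

3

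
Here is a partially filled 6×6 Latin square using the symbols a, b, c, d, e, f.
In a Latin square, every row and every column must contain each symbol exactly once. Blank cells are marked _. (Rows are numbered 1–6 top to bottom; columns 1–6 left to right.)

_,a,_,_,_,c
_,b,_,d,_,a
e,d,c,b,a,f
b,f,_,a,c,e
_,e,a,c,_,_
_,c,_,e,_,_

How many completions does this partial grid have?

3

Row 1, column 1: eliminating its row and column leaves {d, f}.
Row 1, column 3: eliminating its row and column leaves {b, d, e, f}.
Row 1, column 4: eliminating its row and column leaves {f}.
Row 1, column 5: eliminating its row and column leaves {b, d, e, f}.
Row 2, column 1: eliminating its row and column leaves {c, f}.
Row 2, column 3: eliminating its row and column leaves {e, f}.
Row 2, column 5: eliminating its row and column leaves {e, f}.
Row 4, column 3: eliminating its row and column leaves {d}.
Row 5, column 1: eliminating its row and column leaves {d, f}.
Row 5, column 5: eliminating its row and column leaves {b, d, f}.
Row 5, column 6: eliminating its row and column leaves {b, d}.
Row 6, column 1: eliminating its row and column leaves {a, d, f}.
Row 6, column 3: eliminating its row and column leaves {b, d, f}.
Row 6, column 5: eliminating its row and column leaves {b, d, f}.
Row 6, column 6: eliminating its row and column leaves {b, d}.
Enumerating the assignments across these blanks that avoid any row or column repeat gives 3 completions.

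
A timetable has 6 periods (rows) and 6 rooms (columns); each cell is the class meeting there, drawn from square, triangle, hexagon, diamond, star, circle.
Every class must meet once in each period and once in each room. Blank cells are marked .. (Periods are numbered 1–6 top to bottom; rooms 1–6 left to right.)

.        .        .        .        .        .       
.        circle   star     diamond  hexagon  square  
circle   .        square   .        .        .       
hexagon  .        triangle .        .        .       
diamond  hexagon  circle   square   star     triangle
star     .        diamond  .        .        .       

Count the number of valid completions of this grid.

Period 1, room 1: eliminating its period and room leaves {square, triangle}.
Period 1, room 2: eliminating its period and room leaves {square, triangle, diamond, star}.
Period 1, room 3: eliminating its period and room leaves {hexagon}.
Period 1, room 4: eliminating its period and room leaves {triangle, hexagon, star, circle}.
Period 1, room 5: eliminating its period and room leaves {square, triangle, diamond, circle}.
Period 1, room 6: eliminating its period and room leaves {hexagon, diamond, star, circle}.
Period 2, room 1: eliminating its period and room leaves {triangle}.
Period 3, room 2: eliminating its period and room leaves {triangle, diamond, star}.
Period 3, room 4: eliminating its period and room leaves {triangle, hexagon, star}.
Period 3, room 5: eliminating its period and room leaves {triangle, diamond}.
Period 3, room 6: eliminating its period and room leaves {hexagon, diamond, star}.
Period 4, room 2: eliminating its period and room leaves {square, diamond, star}.
Period 4, room 4: eliminating its period and room leaves {star, circle}.
Period 4, room 5: eliminating its period and room leaves {square, diamond, circle}.
Period 4, room 6: eliminating its period and room leaves {diamond, star, circle}.
Period 6, room 2: eliminating its period and room leaves {square, triangle}.
Period 6, room 4: eliminating its period and room leaves {triangle, hexagon, circle}.
Period 6, room 5: eliminating its period and room leaves {square, triangle, circle}.
Period 6, room 6: eliminating its period and room leaves {hexagon, circle}.
Enumerating the assignments across these blanks that avoid any period or room repeat gives 14 completions.

14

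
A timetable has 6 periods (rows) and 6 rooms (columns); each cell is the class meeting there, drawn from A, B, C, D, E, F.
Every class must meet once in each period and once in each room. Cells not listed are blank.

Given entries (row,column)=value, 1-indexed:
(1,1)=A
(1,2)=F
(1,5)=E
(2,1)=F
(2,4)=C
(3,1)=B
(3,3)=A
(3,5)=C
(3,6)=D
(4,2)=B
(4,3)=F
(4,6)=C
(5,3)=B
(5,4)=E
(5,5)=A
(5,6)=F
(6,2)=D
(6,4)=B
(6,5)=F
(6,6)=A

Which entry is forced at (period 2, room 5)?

B

Period 1, room 4: period 1 has {A, E, F} and room 4 has {B, C, E}, leaving only D.
Period 1, room 3: period 1 has {A, D, E, F} and room 3 has {A, B, F}, leaving only C.
Period 1, room 6: period 1 has {A, C, D, E, F} and room 6 has {A, C, D, F}, leaving only B.
Period 2, room 6: period 2 has {C, F} and room 6 has {A, B, C, D, F}, leaving only E.
Period 2, room 2: period 2 has {C, E, F} and room 2 has {B, D, F}, leaving only A.
Period 2, room 3: period 2 has {A, C, E, F} and room 3 has {A, B, C, F}, leaving only D.
Period 2 already has {A, C, D, E, F} and room 5 already has {A, C, E, F}, so period 2, room 5 must be B.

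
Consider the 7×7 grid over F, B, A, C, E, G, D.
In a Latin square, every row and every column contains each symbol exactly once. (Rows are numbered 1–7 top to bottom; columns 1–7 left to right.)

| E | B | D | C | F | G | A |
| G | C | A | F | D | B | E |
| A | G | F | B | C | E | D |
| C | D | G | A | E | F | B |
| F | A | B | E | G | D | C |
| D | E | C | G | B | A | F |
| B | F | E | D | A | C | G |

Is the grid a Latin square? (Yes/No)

Each row is a permutation of the 7 symbols, and so is each column.

Yes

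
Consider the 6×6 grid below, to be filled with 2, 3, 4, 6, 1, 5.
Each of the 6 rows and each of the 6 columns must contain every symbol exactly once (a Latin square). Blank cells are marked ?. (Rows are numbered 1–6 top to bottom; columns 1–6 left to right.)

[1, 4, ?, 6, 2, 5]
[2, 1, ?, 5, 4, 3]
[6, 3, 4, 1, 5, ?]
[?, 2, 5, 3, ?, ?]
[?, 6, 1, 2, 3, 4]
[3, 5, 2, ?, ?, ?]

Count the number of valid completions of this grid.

2

Row 1, column 3: eliminating its row and column leaves {3}.
Row 2, column 3: eliminating its row and column leaves {6}.
Row 3, column 6: eliminating its row and column leaves {2}.
Row 4, column 1: eliminating its row and column leaves {4}.
Row 4, column 5: eliminating its row and column leaves {6, 1}.
Row 4, column 6: eliminating its row and column leaves {6, 1}.
Row 5, column 1: eliminating its row and column leaves {5}.
Row 6, column 4: eliminating its row and column leaves {4}.
Row 6, column 5: eliminating its row and column leaves {6, 1}.
Row 6, column 6: eliminating its row and column leaves {6, 1}.
Enumerating the assignments across these blanks that avoid any row or column repeat gives 2 completions.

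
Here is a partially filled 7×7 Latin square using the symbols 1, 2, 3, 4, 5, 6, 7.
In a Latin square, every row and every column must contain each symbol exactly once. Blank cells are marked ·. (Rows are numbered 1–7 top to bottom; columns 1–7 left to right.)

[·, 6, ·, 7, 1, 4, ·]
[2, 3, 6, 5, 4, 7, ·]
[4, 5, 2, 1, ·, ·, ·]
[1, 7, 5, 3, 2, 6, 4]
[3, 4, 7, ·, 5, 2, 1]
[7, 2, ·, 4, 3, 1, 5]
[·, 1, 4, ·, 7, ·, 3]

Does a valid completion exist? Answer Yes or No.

No

Row 2, column 7: row 2 together with column 7 already contain {1, 2, 3, 4, 5, 6, 7} — every symbol — so nothing can go there. The grid has no valid completion.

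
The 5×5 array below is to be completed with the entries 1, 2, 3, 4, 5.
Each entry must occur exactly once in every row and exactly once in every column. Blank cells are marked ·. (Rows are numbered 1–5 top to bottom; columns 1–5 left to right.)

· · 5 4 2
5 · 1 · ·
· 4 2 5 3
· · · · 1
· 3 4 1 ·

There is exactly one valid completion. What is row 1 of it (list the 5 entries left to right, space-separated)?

Row 1, column 2: row 1 has {2, 4, 5} and column 2 has {3, 4}, leaving only 1.
Row 1, column 1: row 1 has {1, 2, 4, 5} and column 1 has {5}, leaving only 3.
So row 1 reads: 3 1 5 4 2.

3 1 5 4 2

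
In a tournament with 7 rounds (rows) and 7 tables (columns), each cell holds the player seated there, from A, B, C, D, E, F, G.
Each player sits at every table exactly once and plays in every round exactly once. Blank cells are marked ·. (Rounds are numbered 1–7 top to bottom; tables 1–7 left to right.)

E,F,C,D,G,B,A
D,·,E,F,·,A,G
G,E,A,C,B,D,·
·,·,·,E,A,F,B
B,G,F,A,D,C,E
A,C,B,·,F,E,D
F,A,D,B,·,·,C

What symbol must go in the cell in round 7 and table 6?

G

Round 7 already has {A, B, C, D, F} and table 6 already has {A, B, C, D, E, F}, so round 7, table 6 must be G.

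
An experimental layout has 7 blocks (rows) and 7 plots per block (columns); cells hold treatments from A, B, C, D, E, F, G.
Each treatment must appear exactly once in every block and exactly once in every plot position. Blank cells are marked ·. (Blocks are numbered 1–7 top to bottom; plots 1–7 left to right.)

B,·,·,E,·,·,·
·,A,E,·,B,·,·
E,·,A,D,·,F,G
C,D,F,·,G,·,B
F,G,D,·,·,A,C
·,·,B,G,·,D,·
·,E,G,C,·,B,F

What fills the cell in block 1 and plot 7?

A

Block 1, plot 3: block 1 has {B, E} and plot 3 has {A, B, D, E, F, G}, leaving only C.
Block 1, plot 2: block 1 has {B, C, E} and plot 2 has {A, D, E, G}, leaving only F.
Block 1, plot 6: block 1 has {B, C, E, F} and plot 6 has {A, B, D, F}, leaving only G.
Block 2, plot 4: block 2 has {A, B, E} and plot 4 has {C, D, E, G}, leaving only F.
Block 2, plot 6: block 2 has {A, B, E, F} and plot 6 has {A, B, D, F, G}, leaving only C.
Block 2, plot 7: block 2 has {A, B, C, E, F} and plot 7 has {B, C, F, G}, leaving only D.
Block 1 already has {B, C, E, F, G} and plot 7 already has {B, C, D, F, G}, so block 1, plot 7 must be A.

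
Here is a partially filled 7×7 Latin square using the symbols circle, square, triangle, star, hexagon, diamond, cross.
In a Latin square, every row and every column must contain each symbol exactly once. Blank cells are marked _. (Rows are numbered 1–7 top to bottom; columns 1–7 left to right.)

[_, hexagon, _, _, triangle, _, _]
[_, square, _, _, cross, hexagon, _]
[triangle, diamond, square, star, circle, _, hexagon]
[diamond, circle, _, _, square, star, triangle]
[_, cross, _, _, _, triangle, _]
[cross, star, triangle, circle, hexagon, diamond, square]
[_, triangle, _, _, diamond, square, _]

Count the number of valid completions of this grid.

Row 1, column 1: eliminating its row and column leaves {circle, square, star}.
Row 1, column 3: eliminating its row and column leaves {circle, star, diamond, cross}.
Row 1, column 4: eliminating its row and column leaves {square, diamond, cross}.
Row 1, column 6: eliminating its row and column leaves {circle, cross}.
Row 1, column 7: eliminating its row and column leaves {circle, star, diamond, cross}.
Row 2, column 1: eliminating its row and column leaves {circle, star}.
Row 2, column 3: eliminating its row and column leaves {circle, star, diamond}.
Row 2, column 4: eliminating its row and column leaves {triangle, diamond}.
Row 2, column 7: eliminating its row and column leaves {circle, star, diamond}.
Row 3, column 6: eliminating its row and column leaves {cross}.
Row 4, column 3: eliminating its row and column leaves {hexagon, cross}.
Row 4, column 4: eliminating its row and column leaves {hexagon, cross}.
Row 5, column 1: eliminating its row and column leaves {circle, square, star, hexagon}.
Row 5, column 3: eliminating its row and column leaves {circle, star, hexagon, diamond}.
Row 5, column 4: eliminating its row and column leaves {square, hexagon, diamond}.
Row 5, column 5: eliminating its row and column leaves {star}.
Row 5, column 7: eliminating its row and column leaves {circle, star, diamond}.
Row 7, column 1: eliminating its row and column leaves {circle, star, hexagon}.
Row 7, column 3: eliminating its row and column leaves {circle, star, hexagon, cross}.
Row 7, column 4: eliminating its row and column leaves {hexagon, cross}.
Row 7, column 7: eliminating its row and column leaves {circle, star, cross}.
Enumerating the assignments across these blanks that avoid any row or column repeat gives 11 completions.

11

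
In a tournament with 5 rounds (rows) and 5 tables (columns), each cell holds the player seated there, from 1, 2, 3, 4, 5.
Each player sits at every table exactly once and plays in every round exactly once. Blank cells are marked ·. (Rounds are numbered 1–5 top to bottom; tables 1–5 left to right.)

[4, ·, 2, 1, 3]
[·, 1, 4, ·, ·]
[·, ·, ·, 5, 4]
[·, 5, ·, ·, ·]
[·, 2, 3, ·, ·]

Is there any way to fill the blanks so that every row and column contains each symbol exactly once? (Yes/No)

Round 1, table 2: round 1 together with table 2 already contain {1, 2, 3, 4, 5} — every symbol — so nothing can go there. The grid has no valid completion.

No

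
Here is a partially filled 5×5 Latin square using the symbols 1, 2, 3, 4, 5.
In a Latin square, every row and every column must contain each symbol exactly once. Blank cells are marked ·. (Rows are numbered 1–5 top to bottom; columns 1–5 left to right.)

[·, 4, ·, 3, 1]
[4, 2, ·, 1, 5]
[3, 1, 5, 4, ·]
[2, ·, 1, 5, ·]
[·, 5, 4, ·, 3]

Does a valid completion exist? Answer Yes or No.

Yes

No row or column among the givens repeats a symbol, and propagating forced cells runs into no contradiction.
One valid completion exists (for instance, 5 4 2 3 1 / 4 2 3 1 5 / 3 1 5 4 2 / 2 3 1 5 4 / 1 5 4 2 3).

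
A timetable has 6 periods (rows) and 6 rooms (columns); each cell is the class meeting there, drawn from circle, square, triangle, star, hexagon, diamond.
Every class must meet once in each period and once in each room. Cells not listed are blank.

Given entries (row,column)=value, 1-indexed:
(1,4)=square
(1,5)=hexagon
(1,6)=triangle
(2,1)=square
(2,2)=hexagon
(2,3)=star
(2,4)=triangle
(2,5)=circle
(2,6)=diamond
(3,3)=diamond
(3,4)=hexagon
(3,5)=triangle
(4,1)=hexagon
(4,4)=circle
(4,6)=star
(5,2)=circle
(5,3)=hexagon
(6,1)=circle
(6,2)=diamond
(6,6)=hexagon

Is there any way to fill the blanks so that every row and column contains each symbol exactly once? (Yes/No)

Yes

No period or room among the givens repeats a symbol, and propagating forced cells runs into no contradiction.
One valid completion exists (for instance, diamond star circle square hexagon triangle / square hexagon star triangle circle diamond / star square diamond hexagon triangle circle / hexagon triangle square circle diamond star / triangle circle hexagon diamond star square / circle diamond triangle star square hexagon).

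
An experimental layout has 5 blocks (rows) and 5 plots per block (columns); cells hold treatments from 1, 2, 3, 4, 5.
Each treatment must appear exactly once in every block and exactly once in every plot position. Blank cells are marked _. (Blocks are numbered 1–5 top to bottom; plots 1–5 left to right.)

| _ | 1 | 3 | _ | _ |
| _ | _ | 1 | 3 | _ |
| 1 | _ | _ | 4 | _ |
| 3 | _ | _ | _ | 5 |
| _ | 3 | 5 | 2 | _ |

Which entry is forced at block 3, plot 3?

Block 3 already has {1, 4} and plot 3 already has {1, 3, 5}, so block 3, plot 3 must be 2.

2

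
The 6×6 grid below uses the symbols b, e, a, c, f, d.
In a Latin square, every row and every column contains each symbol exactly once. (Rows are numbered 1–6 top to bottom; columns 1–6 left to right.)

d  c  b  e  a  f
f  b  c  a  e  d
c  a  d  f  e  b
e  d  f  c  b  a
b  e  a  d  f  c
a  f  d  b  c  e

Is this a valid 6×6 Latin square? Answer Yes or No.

No

Every row is a permutation, but column 3 contains d twice (at rows 3 and 6).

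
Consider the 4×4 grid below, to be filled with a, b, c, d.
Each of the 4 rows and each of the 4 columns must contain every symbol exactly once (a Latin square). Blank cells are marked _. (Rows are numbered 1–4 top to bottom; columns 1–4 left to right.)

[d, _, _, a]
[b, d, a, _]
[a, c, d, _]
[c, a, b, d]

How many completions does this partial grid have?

1

Row 1, column 2: eliminating its row and column leaves {b}.
Row 1, column 3: eliminating its row and column leaves {c}.
Row 2, column 4: eliminating its row and column leaves {c}.
Row 3, column 4: eliminating its row and column leaves {b}.
Only one assignment across all blanks avoids any row or column repeat, giving 1 completion.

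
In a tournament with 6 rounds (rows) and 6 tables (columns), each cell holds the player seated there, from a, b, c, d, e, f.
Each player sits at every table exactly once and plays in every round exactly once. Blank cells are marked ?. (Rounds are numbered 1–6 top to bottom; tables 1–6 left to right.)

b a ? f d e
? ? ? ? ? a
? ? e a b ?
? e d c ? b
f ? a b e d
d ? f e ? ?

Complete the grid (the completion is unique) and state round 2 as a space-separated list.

Round 2, table 4: round 2 has {a} and table 4 has {a, b, c, e, f}, leaving only d.
Round 1, table 3: round 1 has {a, b, d, e, f} and table 3 has {a, d, e, f}, leaving only c.
Round 2, table 3: round 2 has {a, d} and table 3 has {a, c, d, e, f}, leaving only b.
Round 3, table 1: round 3 has {a, b, e} and table 1 has {b, d, f}, leaving only c.
Round 2, table 1: round 2 has {a, b, d} and table 1 has {b, c, d, f}, leaving only e.
Round 3, table 6: round 3 has {a, b, c, e} and table 6 has {a, b, d, e}, leaving only f.
Round 3, table 2: round 3 has {a, b, c, e, f} and table 2 has {a, e}, leaving only d.
Round 4, table 1: round 4 has {b, c, d, e} and table 1 has {b, c, d, e, f}, leaving only a.
Round 4, table 5: round 4 has {a, b, c, d, e} and table 5 has {b, d, e}, leaving only f.
Round 2, table 5: round 2 has {a, b, d, e} and table 5 has {b, d, e, f}, leaving only c.
Round 2, table 2: round 2 has {a, b, c, d, e} and table 2 has {a, d, e}, leaving only f.
So round 2 reads: e f b d c a.

e f b d c a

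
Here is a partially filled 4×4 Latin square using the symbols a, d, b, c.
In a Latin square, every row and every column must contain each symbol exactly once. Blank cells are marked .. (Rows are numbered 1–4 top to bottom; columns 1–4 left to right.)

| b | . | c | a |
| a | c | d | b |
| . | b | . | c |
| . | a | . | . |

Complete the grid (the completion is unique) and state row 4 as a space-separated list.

c a b d

Row 4, column 3: row 4 has {a} and column 3 has {d, c}, leaving only b.
Row 4, column 4: row 4 has {a, b} and column 4 has {a, b, c}, leaving only d.
Row 4, column 1: row 4 has {a, d, b} and column 1 has {a, b}, leaving only c.
So row 4 reads: c a b d.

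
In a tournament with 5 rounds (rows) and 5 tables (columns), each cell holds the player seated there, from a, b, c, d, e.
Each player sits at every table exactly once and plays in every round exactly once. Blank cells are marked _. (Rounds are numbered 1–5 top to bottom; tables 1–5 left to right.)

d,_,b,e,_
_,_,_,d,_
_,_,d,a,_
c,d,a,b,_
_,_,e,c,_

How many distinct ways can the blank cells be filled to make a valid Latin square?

Round 1, table 2: eliminating its round and table leaves {a, c}.
Round 1, table 5: eliminating its round and table leaves {a, c}.
Round 2, table 1: eliminating its round and table leaves {a, b, e}.
Round 2, table 2: eliminating its round and table leaves {a, b, c, e}.
Round 2, table 3: eliminating its round and table leaves {c}.
Round 2, table 5: eliminating its round and table leaves {a, b, c, e}.
Round 3, table 1: eliminating its round and table leaves {b, e}.
Round 3, table 2: eliminating its round and table leaves {b, c, e}.
Round 3, table 5: eliminating its round and table leaves {b, c, e}.
Round 4, table 5: eliminating its round and table leaves {e}.
Round 5, table 1: eliminating its round and table leaves {a, b}.
Round 5, table 2: eliminating its round and table leaves {a, b}.
Round 5, table 5: eliminating its round and table leaves {a, b, d}.
Enumerating the assignments across these blanks that avoid any round or table repeat gives 3 completions.

3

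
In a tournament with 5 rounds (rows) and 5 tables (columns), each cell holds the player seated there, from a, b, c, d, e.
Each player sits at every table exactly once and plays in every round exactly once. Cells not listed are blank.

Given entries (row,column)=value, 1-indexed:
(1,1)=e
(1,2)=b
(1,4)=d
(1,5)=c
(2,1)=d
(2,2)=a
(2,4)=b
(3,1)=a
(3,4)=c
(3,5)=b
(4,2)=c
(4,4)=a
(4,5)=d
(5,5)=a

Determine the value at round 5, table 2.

Round 1, table 3: round 1 has {b, c, d, e} and table 3 has {}, leaving only a.
Round 2, table 5: round 2 has {a, b, d} and table 5 has {a, b, c, d}, leaving only e.
Round 2, table 3: round 2 has {a, b, d, e} and table 3 has {a}, leaving only c.
Round 4, table 1: round 4 has {a, c, d} and table 1 has {a, d, e}, leaving only b.
Round 4, table 3: round 4 has {a, b, c, d} and table 3 has {a, c}, leaving only e.
Round 3, table 3: round 3 has {a, b, c} and table 3 has {a, c, e}, leaving only d.
Round 3, table 2: round 3 has {a, b, c, d} and table 2 has {a, b, c}, leaving only e.
Round 5 already has {a} and table 2 already has {a, b, c, e}, so round 5, table 2 must be d.

d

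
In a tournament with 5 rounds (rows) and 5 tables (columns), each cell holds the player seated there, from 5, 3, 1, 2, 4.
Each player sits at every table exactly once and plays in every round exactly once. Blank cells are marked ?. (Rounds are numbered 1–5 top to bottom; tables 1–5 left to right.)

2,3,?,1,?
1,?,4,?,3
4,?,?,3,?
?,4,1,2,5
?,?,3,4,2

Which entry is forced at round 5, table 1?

Round 5 already has {3, 2, 4} and table 1 already has {1, 2, 4}, so round 5, table 1 must be 5.

5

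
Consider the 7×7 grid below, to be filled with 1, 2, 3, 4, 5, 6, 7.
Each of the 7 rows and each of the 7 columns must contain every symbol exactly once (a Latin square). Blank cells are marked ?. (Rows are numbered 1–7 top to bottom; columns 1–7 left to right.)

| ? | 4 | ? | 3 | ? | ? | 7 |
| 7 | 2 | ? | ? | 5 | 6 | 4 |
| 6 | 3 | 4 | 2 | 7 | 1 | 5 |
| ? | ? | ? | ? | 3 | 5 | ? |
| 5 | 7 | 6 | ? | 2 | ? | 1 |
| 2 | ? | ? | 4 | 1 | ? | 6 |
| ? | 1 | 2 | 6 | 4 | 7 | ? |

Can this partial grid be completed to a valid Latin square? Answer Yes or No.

Row 5, column 4: row 5 together with column 4 already contain {1, 2, 3, 4, 5, 6, 7} — every symbol — so nothing can go there. The grid has no valid completion.

No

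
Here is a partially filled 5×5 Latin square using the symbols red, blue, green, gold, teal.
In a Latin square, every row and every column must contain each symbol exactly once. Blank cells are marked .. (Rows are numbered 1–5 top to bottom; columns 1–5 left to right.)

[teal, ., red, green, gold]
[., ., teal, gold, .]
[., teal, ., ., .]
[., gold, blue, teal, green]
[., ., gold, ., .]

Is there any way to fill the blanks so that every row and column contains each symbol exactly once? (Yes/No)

No row or column among the givens repeats a symbol, and propagating forced cells runs into no contradiction.
One valid completion exists (for instance, teal blue red green gold / blue green teal gold red / gold teal green red blue / red gold blue teal green / green red gold blue teal).

Yes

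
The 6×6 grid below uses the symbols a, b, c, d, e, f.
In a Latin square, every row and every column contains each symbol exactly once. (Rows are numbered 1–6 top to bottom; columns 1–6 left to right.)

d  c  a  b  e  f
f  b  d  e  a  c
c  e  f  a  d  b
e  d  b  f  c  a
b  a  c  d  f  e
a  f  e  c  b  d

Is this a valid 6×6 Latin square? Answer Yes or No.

Each row is a permutation of the 6 symbols, and so is each column.

Yes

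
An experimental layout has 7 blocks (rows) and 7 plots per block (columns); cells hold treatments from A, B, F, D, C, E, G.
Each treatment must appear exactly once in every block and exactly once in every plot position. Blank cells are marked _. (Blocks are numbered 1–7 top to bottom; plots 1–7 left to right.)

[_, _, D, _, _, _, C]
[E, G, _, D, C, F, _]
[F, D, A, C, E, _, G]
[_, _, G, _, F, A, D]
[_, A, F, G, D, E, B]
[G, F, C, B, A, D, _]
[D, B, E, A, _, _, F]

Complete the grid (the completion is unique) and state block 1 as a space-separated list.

Block 1, plot 2: block 1 has {D, C} and plot 2 has {A, B, F, D, G}, leaving only E.
Block 1, plot 4: block 1 has {D, C, E} and plot 4 has {A, B, D, C, G}, leaving only F.
Block 2, plot 3: block 2 has {F, D, C, E, G} and plot 3 has {A, F, D, C, E, G}, leaving only B.
Block 2, plot 7: block 2 has {B, F, D, C, E, G} and plot 7 has {B, F, D, C, G}, leaving only A.
Block 3, plot 6: block 3 has {A, F, D, C, E, G} and plot 6 has {A, F, D, E}, leaving only B.
Block 1, plot 6: block 1 has {F, D, C, E} and plot 6 has {A, B, F, D, E}, leaving only G.
Block 1, plot 5: block 1 has {F, D, C, E, G} and plot 5 has {A, F, D, C, E}, leaving only B.
Block 1, plot 1: block 1 has {B, F, D, C, E, G} and plot 1 has {F, D, E, G}, leaving only A.
So block 1 reads: A E D F B G C.

A E D F B G C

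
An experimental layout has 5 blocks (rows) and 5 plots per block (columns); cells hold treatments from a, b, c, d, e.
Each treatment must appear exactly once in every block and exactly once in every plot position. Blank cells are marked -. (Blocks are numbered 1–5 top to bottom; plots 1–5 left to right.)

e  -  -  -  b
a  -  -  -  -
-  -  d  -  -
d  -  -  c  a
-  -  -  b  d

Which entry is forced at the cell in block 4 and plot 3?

e

Block 5, plot 1: block 5 has {b, d} and plot 1 has {a, d, e}, leaving only c.
Block 3, plot 1: block 3 has {d} and plot 1 has {a, c, d, e}, leaving only b.
Block 4, plot 3 is narrowed to {b, e}.
If it were b, then block 5, plot 3 would be left with no valid symbol.
So block 4, plot 3 must be e.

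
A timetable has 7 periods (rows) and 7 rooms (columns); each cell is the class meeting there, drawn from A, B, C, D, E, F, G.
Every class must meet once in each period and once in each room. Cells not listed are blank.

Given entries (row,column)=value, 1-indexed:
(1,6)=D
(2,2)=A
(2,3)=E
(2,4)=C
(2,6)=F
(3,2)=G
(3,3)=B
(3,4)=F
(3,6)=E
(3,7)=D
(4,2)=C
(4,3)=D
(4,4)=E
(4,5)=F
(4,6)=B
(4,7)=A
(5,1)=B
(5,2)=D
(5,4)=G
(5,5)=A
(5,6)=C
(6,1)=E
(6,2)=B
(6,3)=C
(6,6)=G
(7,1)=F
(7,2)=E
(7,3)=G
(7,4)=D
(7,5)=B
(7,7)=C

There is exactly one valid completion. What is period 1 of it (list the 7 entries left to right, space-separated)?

C F A B E D G

Period 1, room 2: period 1 has {D} and room 2 has {A, B, C, D, E, G}, leaving only F.
Period 1, room 3: period 1 has {D, F} and room 3 has {B, C, D, E, G}, leaving only A.
Period 1, room 4: period 1 has {A, D, F} and room 4 has {C, D, E, F, G}, leaving only B.
Period 3, room 5: period 3 has {B, D, E, F, G} and room 5 has {A, B, F}, leaving only C.
Period 3, room 1: period 3 has {B, C, D, E, F, G} and room 1 has {B, E, F}, leaving only A.
Period 4, room 1: period 4 has {A, B, C, D, E, F} and room 1 has {A, B, E, F}, leaving only G.
Period 1, room 1: period 1 has {A, B, D, F} and room 1 has {A, B, E, F, G}, leaving only C.
Period 2, room 1: period 2 has {A, C, E, F} and room 1 has {A, B, C, E, F, G}, leaving only D.
Period 2, room 5: period 2 has {A, C, D, E, F} and room 5 has {A, B, C, F}, leaving only G.
Period 1, room 5: period 1 has {A, B, C, D, F} and room 5 has {A, B, C, F, G}, leaving only E.
Period 1, room 7: period 1 has {A, B, C, D, E, F} and room 7 has {A, C, D}, leaving only G.
So period 1 reads: C F A B E D G.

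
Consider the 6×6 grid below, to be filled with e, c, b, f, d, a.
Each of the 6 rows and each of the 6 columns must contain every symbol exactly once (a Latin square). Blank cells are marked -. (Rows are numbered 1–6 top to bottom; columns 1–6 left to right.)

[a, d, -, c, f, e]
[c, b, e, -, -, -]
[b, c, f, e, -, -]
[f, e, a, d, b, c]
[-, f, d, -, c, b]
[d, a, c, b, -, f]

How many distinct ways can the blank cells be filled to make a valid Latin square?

Row 1, column 3: eliminating its row and column leaves {b}.
Row 2, column 4: eliminating its row and column leaves {f, a}.
Row 2, column 5: eliminating its row and column leaves {d, a}.
Row 2, column 6: eliminating its row and column leaves {d, a}.
Row 3, column 5: eliminating its row and column leaves {d, a}.
Row 3, column 6: eliminating its row and column leaves {d, a}.
Row 5, column 1: eliminating its row and column leaves {e}.
Row 5, column 4: eliminating its row and column leaves {a}.
Row 6, column 5: eliminating its row and column leaves {e}.
Enumerating the assignments across these blanks that avoid any row or column repeat gives 2 completions.

2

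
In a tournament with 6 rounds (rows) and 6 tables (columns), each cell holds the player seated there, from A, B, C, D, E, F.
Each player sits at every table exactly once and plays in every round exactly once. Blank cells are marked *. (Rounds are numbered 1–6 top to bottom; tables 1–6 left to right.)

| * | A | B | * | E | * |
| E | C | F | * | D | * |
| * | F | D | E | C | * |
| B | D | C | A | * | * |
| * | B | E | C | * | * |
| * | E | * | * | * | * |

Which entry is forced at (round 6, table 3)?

Round 6 already has {E} and table 3 already has {B, C, D, E, F}, so round 6, table 3 must be A.

A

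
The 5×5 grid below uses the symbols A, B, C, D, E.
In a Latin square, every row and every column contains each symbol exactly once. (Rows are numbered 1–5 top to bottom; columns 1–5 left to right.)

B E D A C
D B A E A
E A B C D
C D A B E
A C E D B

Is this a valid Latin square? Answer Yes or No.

No

Column 3 contains A twice (at rows 2 and 4), so it is not a permutation.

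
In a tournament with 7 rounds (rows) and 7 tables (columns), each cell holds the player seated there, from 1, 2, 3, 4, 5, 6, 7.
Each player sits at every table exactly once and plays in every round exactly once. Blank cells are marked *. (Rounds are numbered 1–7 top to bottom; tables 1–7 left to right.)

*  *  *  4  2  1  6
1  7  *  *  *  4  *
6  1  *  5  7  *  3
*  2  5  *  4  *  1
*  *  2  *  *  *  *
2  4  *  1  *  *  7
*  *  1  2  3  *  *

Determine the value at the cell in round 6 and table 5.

6

Round 3, table 3: round 3 has {1, 3, 5, 6, 7} and table 3 has {1, 2, 5}, leaving only 4.
Round 3, table 6: round 3 has {1, 3, 4, 5, 6, 7} and table 6 has {1, 4}, leaving only 2.
Round 6, table 5 is narrowed to {5, 6}.
If it were 5, then round 2, table 4 would be left with no valid symbol.
So round 6, table 5 must be 6.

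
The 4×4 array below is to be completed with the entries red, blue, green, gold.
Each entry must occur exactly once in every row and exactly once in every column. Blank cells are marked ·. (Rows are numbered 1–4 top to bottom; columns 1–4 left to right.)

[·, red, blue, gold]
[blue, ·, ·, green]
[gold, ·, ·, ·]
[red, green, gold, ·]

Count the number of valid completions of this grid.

Row 1, column 1: eliminating its row and column leaves {green}.
Row 2, column 2: eliminating its row and column leaves {gold}.
Row 2, column 3: eliminating its row and column leaves {red}.
Row 3, column 2: eliminating its row and column leaves {blue}.
Row 3, column 3: eliminating its row and column leaves {red, green}.
Row 3, column 4: eliminating its row and column leaves {red, blue}.
Row 4, column 4: eliminating its row and column leaves {blue}.
Only one assignment across all blanks avoids any row or column repeat, giving 1 completion.

1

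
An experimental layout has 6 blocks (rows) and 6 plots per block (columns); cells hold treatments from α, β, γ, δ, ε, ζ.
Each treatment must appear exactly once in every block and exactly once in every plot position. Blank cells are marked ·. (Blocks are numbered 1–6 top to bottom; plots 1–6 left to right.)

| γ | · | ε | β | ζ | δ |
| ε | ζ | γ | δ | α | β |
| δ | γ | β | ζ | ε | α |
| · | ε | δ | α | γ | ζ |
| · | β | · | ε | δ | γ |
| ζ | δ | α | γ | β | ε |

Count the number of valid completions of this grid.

1

Block 1, plot 2: eliminating its block and plot leaves {α}.
Block 4, plot 1: eliminating its block and plot leaves {β}.
Block 5, plot 1: eliminating its block and plot leaves {α}.
Block 5, plot 3: eliminating its block and plot leaves {ζ}.
Only one assignment across all blanks avoids any block or plot repeat, giving 1 completion.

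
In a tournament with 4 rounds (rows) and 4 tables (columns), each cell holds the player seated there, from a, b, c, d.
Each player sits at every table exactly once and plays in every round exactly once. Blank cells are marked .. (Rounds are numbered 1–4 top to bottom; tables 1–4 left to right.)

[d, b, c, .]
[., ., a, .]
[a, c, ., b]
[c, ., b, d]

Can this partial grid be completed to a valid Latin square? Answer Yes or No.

Yes

No round or table among the givens repeats a symbol, and propagating forced cells runs into no contradiction.
One valid completion exists (for instance, d b c a / b d a c / a c d b / c a b d).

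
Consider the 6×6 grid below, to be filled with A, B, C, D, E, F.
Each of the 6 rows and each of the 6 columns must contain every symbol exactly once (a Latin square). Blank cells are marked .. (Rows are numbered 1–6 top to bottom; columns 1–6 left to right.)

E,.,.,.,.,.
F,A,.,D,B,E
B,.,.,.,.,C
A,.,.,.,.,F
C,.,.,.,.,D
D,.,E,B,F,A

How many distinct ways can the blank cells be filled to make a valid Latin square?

14

Row 1, column 2: eliminating its row and column leaves {B, C, D, F}.
Row 1, column 3: eliminating its row and column leaves {A, B, C, D, F}.
Row 1, column 4: eliminating its row and column leaves {A, C, F}.
Row 1, column 5: eliminating its row and column leaves {A, C, D}.
Row 1, column 6: eliminating its row and column leaves {B}.
Row 2, column 3: eliminating its row and column leaves {C}.
Row 3, column 2: eliminating its row and column leaves {D, E, F}.
Row 3, column 3: eliminating its row and column leaves {A, D, F}.
Row 3, column 4: eliminating its row and column leaves {A, E, F}.
Row 3, column 5: eliminating its row and column leaves {A, D, E}.
Row 4, column 2: eliminating its row and column leaves {B, C, D, E}.
Row 4, column 3: eliminating its row and column leaves {B, C, D}.
Row 4, column 4: eliminating its row and column leaves {C, E}.
Row 4, column 5: eliminating its row and column leaves {C, D, E}.
Row 5, column 2: eliminating its row and column leaves {B, E, F}.
Row 5, column 3: eliminating its row and column leaves {A, B, F}.
Row 5, column 4: eliminating its row and column leaves {A, E, F}.
Row 5, column 5: eliminating its row and column leaves {A, E}.
Row 6, column 2: eliminating its row and column leaves {C}.
Enumerating the assignments across these blanks that avoid any row or column repeat gives 14 completions.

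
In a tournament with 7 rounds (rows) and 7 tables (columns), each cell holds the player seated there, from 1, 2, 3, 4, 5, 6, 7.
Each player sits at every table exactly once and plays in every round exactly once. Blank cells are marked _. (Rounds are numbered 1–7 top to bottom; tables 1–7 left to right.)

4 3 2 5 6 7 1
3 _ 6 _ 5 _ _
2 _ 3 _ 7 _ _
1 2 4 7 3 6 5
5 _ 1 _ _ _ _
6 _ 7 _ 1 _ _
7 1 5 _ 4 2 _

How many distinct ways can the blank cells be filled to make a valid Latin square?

9

Round 2, table 2: eliminating its round and table leaves {4, 7}.
Round 2, table 4: eliminating its round and table leaves {1, 2, 4}.
Round 2, table 6: eliminating its round and table leaves {1, 4}.
Round 2, table 7: eliminating its round and table leaves {2, 4, 7}.
Round 3, table 2: eliminating its round and table leaves {4, 5, 6}.
Round 3, table 4: eliminating its round and table leaves {1, 4, 6}.
Round 3, table 6: eliminating its round and table leaves {1, 4, 5}.
Round 3, table 7: eliminating its round and table leaves {4, 6}.
Round 5, table 2: eliminating its round and table leaves {4, 6, 7}.
Round 5, table 4: eliminating its round and table leaves {2, 3, 4, 6}.
Round 5, table 5: eliminating its round and table leaves {2}.
Round 5, table 6: eliminating its round and table leaves {3, 4}.
Round 5, table 7: eliminating its round and table leaves {2, 3, 4, 6, 7}.
Round 6, table 2: eliminating its round and table leaves {4, 5}.
Round 6, table 4: eliminating its round and table leaves {2, 3, 4}.
Round 6, table 6: eliminating its round and table leaves {3, 4, 5}.
Round 6, table 7: eliminating its round and table leaves {2, 3, 4}.
Round 7, table 4: eliminating its round and table leaves {3, 6}.
Round 7, table 7: eliminating its round and table leaves {3, 6}.
Enumerating the assignments across these blanks that avoid any round or table repeat gives 9 completions.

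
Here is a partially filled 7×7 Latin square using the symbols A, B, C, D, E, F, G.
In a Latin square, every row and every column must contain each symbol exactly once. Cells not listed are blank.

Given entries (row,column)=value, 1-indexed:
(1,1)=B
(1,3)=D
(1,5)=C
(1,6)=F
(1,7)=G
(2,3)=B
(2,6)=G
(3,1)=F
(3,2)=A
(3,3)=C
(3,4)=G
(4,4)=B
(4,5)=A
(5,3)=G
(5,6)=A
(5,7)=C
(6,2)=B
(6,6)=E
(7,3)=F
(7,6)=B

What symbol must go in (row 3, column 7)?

Row 1, column 2: row 1 has {B, C, D, F, G} and column 2 has {A, B}, leaving only E.
Row 1, column 4: row 1 has {B, C, D, E, F, G} and column 4 has {B, G}, leaving only A.
Row 3, column 6: row 3 has {A, C, F, G} and column 6 has {A, B, E, F, G}, leaving only D.
Row 4, column 3: row 4 has {A, B} and column 3 has {B, C, D, F, G}, leaving only E.
Row 4, column 6: row 4 has {A, B, E} and column 6 has {A, B, D, E, F, G}, leaving only C.
Row 6, column 3: row 6 has {B, E} and column 3 has {B, C, D, E, F, G}, leaving only A.
Row 3, column 7 is narrowed to {B, E}.
If it were E, propagating the remaining blanks reaches a contradiction.
So row 3, column 7 must be B.

B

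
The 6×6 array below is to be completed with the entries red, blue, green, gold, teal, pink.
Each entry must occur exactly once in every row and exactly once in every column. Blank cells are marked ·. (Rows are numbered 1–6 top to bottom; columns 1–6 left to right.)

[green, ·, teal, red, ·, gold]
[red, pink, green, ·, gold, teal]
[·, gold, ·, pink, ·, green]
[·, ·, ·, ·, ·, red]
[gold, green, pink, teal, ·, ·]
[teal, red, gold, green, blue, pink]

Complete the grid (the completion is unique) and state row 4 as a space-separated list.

pink teal blue gold green red

Row 4, column 3: row 4 has {red} and column 3 has {green, gold, teal, pink}, leaving only blue.
Row 4, column 1: row 4 has {red, blue} and column 1 has {red, green, gold, teal}, leaving only pink.
Row 4, column 2: row 4 has {red, blue, pink} and column 2 has {red, green, gold, pink}, leaving only teal.
Row 4, column 4: row 4 has {red, blue, teal, pink} and column 4 has {red, green, teal, pink}, leaving only gold.
Row 4, column 5: row 4 has {red, blue, gold, teal, pink} and column 5 has {blue, gold}, leaving only green.
So row 4 reads: pink teal blue gold green red.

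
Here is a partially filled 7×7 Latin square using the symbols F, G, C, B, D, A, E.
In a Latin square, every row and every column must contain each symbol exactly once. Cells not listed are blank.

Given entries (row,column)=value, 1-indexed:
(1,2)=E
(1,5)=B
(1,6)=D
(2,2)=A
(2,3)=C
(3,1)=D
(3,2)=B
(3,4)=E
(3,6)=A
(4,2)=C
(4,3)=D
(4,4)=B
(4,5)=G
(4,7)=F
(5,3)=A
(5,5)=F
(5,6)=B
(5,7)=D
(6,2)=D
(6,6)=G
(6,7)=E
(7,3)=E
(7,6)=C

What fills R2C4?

D

Row 3, column 5: row 3 has {B, D, A, E} and column 5 has {F, G, B}, leaving only C.
Row 3, column 7: row 3 has {C, B, D, A, E} and column 7 has {F, D, E}, leaving only G.
Row 2, column 7: row 2 has {C, A} and column 7 has {F, G, D, E}, leaving only B.
Row 3, column 3: row 3 has {G, C, B, D, A, E} and column 3 has {C, D, A, E}, leaving only F.
Row 1, column 3: row 1 has {B, D, E} and column 3 has {F, C, D, A, E}, leaving only G.
Row 4, column 6: row 4 has {F, G, C, B, D} and column 6 has {G, C, B, D, A}, leaving only E.
Row 2, column 6: row 2 has {C, B, A} and column 6 has {G, C, B, D, A, E}, leaving only F.
Row 4, column 1: row 4 has {F, G, C, B, D, E} and column 1 has {D}, leaving only A.
Row 5, column 2: row 5 has {F, B, D, A} and column 2 has {C, B, D, A, E}, leaving only G.
Row 5, column 4: row 5 has {F, G, B, D, A} and column 4 has {B, E}, leaving only C.
Row 5, column 1: row 5 has {F, G, C, B, D, A} and column 1 has {D, A}, leaving only E.
Row 2, column 1: row 2 has {F, C, B, A} and column 1 has {D, A, E}, leaving only G.
Row 2 already has {F, G, C, B, A} and column 4 already has {C, B, E}, so row 2, column 4 must be D.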